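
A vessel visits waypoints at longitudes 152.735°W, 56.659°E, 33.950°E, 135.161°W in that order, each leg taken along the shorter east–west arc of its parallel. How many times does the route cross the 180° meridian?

1

Leg 1: -152.735° → +56.659°, shortest Δλ = -150.606° (west) — crosses 180°.
Leg 2: +56.659° → +33.950°, shortest Δλ = -22.709° (west) — does not cross 180°.
Leg 3: +33.950° → -135.161°, shortest Δλ = -169.111° (west) — does not cross 180°.
Total crossings: 1.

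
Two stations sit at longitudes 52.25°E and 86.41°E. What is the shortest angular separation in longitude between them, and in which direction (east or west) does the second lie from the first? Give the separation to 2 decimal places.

34.16° east

Raw difference: 86.41 − 52.25 = 34.16°.
Normalise into (−180°, 180°]: 34.16° stays 34.16°.
Positive ⇒ the second point lies to the east; separation 34.16°.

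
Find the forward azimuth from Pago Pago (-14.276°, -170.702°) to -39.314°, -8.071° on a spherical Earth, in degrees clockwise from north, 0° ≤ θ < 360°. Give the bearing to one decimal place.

Δλ = -8.071 − -170.702 = 162.631°.
θ = atan2( sin Δλ · cos φ₂ , cos φ₁ · sin φ₂ − sin φ₁ · cos φ₂ · cos Δλ )
  = atan2(0.23096, -0.79609) = 163.821° → normalised to [0°, 360°): 163.821°.

163.8°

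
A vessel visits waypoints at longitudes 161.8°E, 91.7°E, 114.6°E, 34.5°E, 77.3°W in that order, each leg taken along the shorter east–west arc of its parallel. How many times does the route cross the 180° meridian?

Leg 1: +161.8° → +91.7°, shortest Δλ = -70.1° (west) — does not cross 180°.
Leg 2: +91.7° → +114.6°, shortest Δλ = 22.9° (east) — does not cross 180°.
Leg 3: +114.6° → +34.5°, shortest Δλ = -80.1° (west) — does not cross 180°.
Leg 4: +34.5° → -77.3°, shortest Δλ = -111.8° (west) — does not cross 180°.
Total crossings: 0.

0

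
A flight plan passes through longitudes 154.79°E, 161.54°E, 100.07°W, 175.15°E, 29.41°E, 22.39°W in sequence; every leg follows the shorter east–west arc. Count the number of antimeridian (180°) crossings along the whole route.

Leg 1: +154.79° → +161.54°, shortest Δλ = 6.75° (east) — does not cross 180°.
Leg 2: +161.54° → -100.07°, shortest Δλ = 98.39° (east) — crosses 180°.
Leg 3: -100.07° → +175.15°, shortest Δλ = -84.78° (west) — crosses 180°.
Leg 4: +175.15° → +29.41°, shortest Δλ = -145.74° (west) — does not cross 180°.
Leg 5: +29.41° → -22.39°, shortest Δλ = -51.8° (west) — does not cross 180°.
Total crossings: 2.

2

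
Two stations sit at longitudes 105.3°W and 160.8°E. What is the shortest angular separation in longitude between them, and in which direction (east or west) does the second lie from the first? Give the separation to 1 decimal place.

93.9° west

Raw difference: 160.8 − -105.3 = 266.1°.
Normalise into (−180°, 180°]: 266.1° − 360° = -93.9°.
Negative ⇒ the second point lies to the west; separation 93.9°.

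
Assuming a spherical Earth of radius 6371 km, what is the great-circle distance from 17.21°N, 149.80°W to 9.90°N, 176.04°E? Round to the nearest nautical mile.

Δλ = 176.04 − -149.80 = 325.84°; wrapped into (−180°, 180°]: -34.16°.
Δφ = 9.90 − 17.21 = -7.31°.
a = sin²(Δφ/2) + cos φ₁ · cos φ₂ · sin²(Δλ/2) = 0.085238.
c = 2·atan2(√a, √(1−a)) = 0.59254 rad → d = 6371·c ≈ 3775.09 km ≈ 2038.38 nmi.

2038 nmi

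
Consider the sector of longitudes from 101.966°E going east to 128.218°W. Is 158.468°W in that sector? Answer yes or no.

Band width going east from +101.966° to -128.218°: ((-128.218 − 101.966) mod 360) = 129.816°.
Offset of -158.468° east of the west edge: ((-158.468 − 101.966) mod 360) = 99.566°.
99.566° ≤ 129.816° ⇒ inside.

Yes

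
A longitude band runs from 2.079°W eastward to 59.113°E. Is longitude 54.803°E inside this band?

Band width going east from -2.079° to +59.113°: ((59.113 − -2.079) mod 360) = 61.192°.
Offset of +54.803° east of the west edge: ((54.803 − -2.079) mod 360) = 56.882°.
56.882° ≤ 61.192° ⇒ inside.

Yes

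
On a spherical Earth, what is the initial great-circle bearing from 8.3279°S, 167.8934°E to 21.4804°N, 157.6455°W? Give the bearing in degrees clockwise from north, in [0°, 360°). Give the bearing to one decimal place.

48.0°

Δλ = -157.6455 − 167.8934 = -325.5389°; wrapped into (−180°, 180°]: 34.4611°.
θ = atan2( sin Δλ · cos φ₂ , cos φ₁ · sin φ₂ − sin φ₁ · cos φ₂ · cos Δλ )
  = atan2(0.52654, 0.47345) = 48.039° → normalised to [0°, 360°): 48.039°.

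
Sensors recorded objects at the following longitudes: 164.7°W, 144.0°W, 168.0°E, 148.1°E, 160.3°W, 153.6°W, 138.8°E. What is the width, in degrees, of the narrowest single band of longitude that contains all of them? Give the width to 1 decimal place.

77.2°

Sort the longitudes: -164.7°, -160.3°, -153.6°, -144.0°, +138.8°, +148.1°, +168.0°.
Eastward gaps between consecutive values (wrapping around): 4.4°, 6.7°, 9.6°, 282.8°, 9.3°, 19.9°, 27.3°.
Largest gap = 282.8° ⇒ minimal covering band is its complement: 360° − 282.8° = 77.2°.
Band runs from +138.8° eastward to -144.0°, crossing the antimeridian.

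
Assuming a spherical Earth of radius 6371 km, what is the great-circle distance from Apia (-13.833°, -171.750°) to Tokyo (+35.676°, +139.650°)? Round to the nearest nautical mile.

Δλ = 139.650 − -171.750 = 311.400°; wrapped into (−180°, 180°]: -48.600°.
Δφ = 35.676 − -13.833 = 49.509°.
a = sin²(Δφ/2) + cos φ₁ · cos φ₂ · sin²(Δλ/2) = 0.308909.
c = 2·atan2(√a, √(1−a)) = 1.17864 rad → d = 6371·c ≈ 7509.11 km ≈ 4054.60 nmi.

4055 nmi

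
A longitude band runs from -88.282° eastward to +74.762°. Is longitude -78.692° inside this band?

Band width going east from -88.282° to +74.762°: ((74.762 − -88.282) mod 360) = 163.044°.
Offset of -78.692° east of the west edge: ((-78.692 − -88.282) mod 360) = 9.590°.
9.590° ≤ 163.044° ⇒ inside.

Yes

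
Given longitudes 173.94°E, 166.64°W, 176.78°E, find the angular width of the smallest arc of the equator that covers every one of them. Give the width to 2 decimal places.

Sort the longitudes: -166.64°, +173.94°, +176.78°.
Eastward gaps between consecutive values (wrapping around): 340.58°, 2.84°, 16.58°.
Largest gap = 340.58° ⇒ minimal covering band is its complement: 360° − 340.58° = 19.42°.
Band runs from +173.94° eastward to -166.64°, crossing the antimeridian.

19.42°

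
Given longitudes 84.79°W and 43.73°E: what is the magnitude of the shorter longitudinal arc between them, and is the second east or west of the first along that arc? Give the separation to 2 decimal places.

Raw difference: 43.73 − -84.79 = 128.52°.
Normalise into (−180°, 180°]: 128.52° stays 128.52°.
Positive ⇒ the second point lies to the east; separation 128.52°.

128.52° east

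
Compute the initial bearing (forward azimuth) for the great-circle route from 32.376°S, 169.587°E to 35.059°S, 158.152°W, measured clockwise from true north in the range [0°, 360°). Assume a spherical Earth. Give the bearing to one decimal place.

104.7°

Δλ = -158.152 − 169.587 = -327.739°; wrapped into (−180°, 180°]: 32.261°.
θ = atan2( sin Δλ · cos φ₂ , cos φ₁ · sin φ₂ − sin φ₁ · cos φ₂ · cos Δλ )
  = atan2(0.43693, -0.11448) = 104.681° → normalised to [0°, 360°): 104.681°.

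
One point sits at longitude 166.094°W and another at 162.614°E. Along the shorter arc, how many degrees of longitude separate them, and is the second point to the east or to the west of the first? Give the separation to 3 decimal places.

31.292° west

Raw difference: 162.614 − -166.094 = 328.708°.
Normalise into (−180°, 180°]: 328.708° − 360° = -31.292°.
Negative ⇒ the second point lies to the west; separation 31.292°.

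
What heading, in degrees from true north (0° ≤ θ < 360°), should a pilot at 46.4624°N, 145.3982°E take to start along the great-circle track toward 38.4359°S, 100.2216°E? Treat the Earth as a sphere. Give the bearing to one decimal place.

213.8°

Δλ = 100.2216 − 145.3982 = -45.1766°.
θ = atan2( sin Δλ · cos φ₂ , cos φ₁ · sin φ₂ − sin φ₁ · cos φ₂ · cos Δλ )
  = atan2(-0.55558, -0.82848) = -146.154° → normalised to [0°, 360°): 213.846°.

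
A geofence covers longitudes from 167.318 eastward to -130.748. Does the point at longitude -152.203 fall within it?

Yes

Band width going east from +167.318° to -130.748°: ((-130.748 − 167.318) mod 360) = 61.934°.
Offset of -152.203° east of the west edge: ((-152.203 − 167.318) mod 360) = 40.479°.
40.479° ≤ 61.934° ⇒ inside.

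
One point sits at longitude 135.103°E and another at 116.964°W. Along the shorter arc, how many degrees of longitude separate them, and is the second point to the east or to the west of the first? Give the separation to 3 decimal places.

Raw difference: -116.964 − 135.103 = -252.067°.
Normalise into (−180°, 180°]: -252.067° + 360° = 107.933°.
Positive ⇒ the second point lies to the east; separation 107.933°.

107.933° east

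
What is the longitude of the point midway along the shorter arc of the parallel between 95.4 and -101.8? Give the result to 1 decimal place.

+176.8°

Signed shortest Δλ from +95.4° to -101.8° is +162.8°.
Midpoint longitude = +95.4° + (+162.8°)/2 = +95.4° + 81.4° = +176.8°.
(The naïve average (+95.4 + -101.8)/2 = -3.2° is on the wrong side of the globe.)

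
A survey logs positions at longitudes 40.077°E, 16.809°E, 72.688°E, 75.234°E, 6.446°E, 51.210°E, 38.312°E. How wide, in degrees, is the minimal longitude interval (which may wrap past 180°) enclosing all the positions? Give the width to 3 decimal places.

Sort the longitudes: +6.446°, +16.809°, +38.312°, +40.077°, +51.210°, +72.688°, +75.234°.
Eastward gaps between consecutive values (wrapping around): 10.363°, 21.503°, 1.765°, 11.133°, 21.478°, 2.546°, 291.212°.
Largest gap = 291.212° ⇒ minimal covering band is its complement: 360° − 291.212° = 68.788°.
Band runs from +6.446° eastward to +75.234°.

68.788°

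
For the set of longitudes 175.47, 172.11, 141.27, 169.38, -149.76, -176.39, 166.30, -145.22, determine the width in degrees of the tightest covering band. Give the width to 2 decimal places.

Sort the longitudes: -176.39°, -149.76°, -145.22°, +141.27°, +166.30°, +169.38°, +172.11°, +175.47°.
Eastward gaps between consecutive values (wrapping around): 26.63°, 4.54°, 286.49°, 25.03°, 3.08°, 2.73°, 3.36°, 8.14°.
Largest gap = 286.49° ⇒ minimal covering band is its complement: 360° − 286.49° = 73.51°.
Band runs from +141.27° eastward to -145.22°, crossing the antimeridian.

73.51°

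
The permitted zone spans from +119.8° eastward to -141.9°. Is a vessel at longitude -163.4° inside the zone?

Yes

Band width going east from +119.8° to -141.9°: ((-141.9 − 119.8) mod 360) = 98.3°.
Offset of -163.4° east of the west edge: ((-163.4 − 119.8) mod 360) = 76.8°.
76.8° ≤ 98.3° ⇒ inside.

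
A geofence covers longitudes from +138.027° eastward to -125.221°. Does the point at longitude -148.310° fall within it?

Yes

Band width going east from +138.027° to -125.221°: ((-125.221 − 138.027) mod 360) = 96.752°.
Offset of -148.310° east of the west edge: ((-148.310 − 138.027) mod 360) = 73.663°.
73.663° ≤ 96.752° ⇒ inside.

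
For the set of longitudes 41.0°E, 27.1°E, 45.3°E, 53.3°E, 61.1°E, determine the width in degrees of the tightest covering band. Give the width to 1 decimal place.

34.0°

Sort the longitudes: +27.1°, +41.0°, +45.3°, +53.3°, +61.1°.
Eastward gaps between consecutive values (wrapping around): 13.9°, 4.3°, 8.0°, 7.8°, 326.0°.
Largest gap = 326.0° ⇒ minimal covering band is its complement: 360° − 326.0° = 34.0°.
Band runs from +27.1° eastward to +61.1°.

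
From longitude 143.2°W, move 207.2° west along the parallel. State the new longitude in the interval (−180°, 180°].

Start at -143.2°; shift −207.2° → -350.4°.
-350.4° lies outside (−180°, 180°]; add 360° → +9.6°.

9.6°E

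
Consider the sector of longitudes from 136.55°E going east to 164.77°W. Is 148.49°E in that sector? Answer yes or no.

Band width going east from +136.55° to -164.77°: ((-164.77 − 136.55) mod 360) = 58.68°.
Offset of +148.49° east of the west edge: ((148.49 − 136.55) mod 360) = 11.94°.
11.94° ≤ 58.68° ⇒ inside.

Yes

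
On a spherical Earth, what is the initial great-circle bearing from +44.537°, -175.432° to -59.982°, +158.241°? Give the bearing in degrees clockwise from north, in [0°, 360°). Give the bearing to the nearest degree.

193°

Δλ = 158.241 − -175.432 = 333.673°; wrapped into (−180°, 180°]: -26.327°.
θ = atan2( sin Δλ · cos φ₂ , cos φ₁ · sin φ₂ − sin φ₁ · cos φ₂ · cos Δλ )
  = atan2(-0.22187, -0.93167) = -166.605° → normalised to [0°, 360°): 193.395°.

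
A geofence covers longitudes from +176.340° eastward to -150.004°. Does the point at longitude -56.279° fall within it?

No

Band width going east from +176.340° to -150.004°: ((-150.004 − 176.340) mod 360) = 33.656°.
Offset of -56.279° east of the west edge: ((-56.279 − 176.340) mod 360) = 127.381°.
127.381° > 33.656° ⇒ outside.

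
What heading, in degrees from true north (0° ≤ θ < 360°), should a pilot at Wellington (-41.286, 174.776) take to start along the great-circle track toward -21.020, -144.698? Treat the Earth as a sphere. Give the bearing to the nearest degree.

72°

Δλ = -144.698 − 174.776 = -319.474°; wrapped into (−180°, 180°]: 40.526°.
θ = atan2( sin Δλ · cos φ₂ , cos φ₁ · sin φ₂ − sin φ₁ · cos φ₂ · cos Δλ )
  = atan2(0.60655, 0.19863) = 71.868° → normalised to [0°, 360°): 71.868°.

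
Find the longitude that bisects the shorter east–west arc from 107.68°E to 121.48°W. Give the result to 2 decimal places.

Signed shortest Δλ from +107.68° to -121.48° is +130.84°.
Midpoint longitude = +107.68° + (+130.84°)/2 = +107.68° + 65.42° = +173.10°.
(The naïve average (+107.68 + -121.48)/2 = -6.9° is on the wrong side of the globe.)

173.10°E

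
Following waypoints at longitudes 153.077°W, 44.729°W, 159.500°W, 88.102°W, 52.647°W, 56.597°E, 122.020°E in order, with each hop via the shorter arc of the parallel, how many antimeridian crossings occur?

0

Leg 1: -153.077° → -44.729°, shortest Δλ = 108.348° (east) — does not cross 180°.
Leg 2: -44.729° → -159.500°, shortest Δλ = -114.771° (west) — does not cross 180°.
Leg 3: -159.500° → -88.102°, shortest Δλ = 71.398° (east) — does not cross 180°.
Leg 4: -88.102° → -52.647°, shortest Δλ = 35.455° (east) — does not cross 180°.
Leg 5: -52.647° → +56.597°, shortest Δλ = 109.244° (east) — does not cross 180°.
Leg 6: +56.597° → +122.020°, shortest Δλ = 65.423° (east) — does not cross 180°.
Total crossings: 0.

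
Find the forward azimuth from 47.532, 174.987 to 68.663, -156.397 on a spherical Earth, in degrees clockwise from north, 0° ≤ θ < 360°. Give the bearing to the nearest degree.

24°

Δλ = -156.397 − 174.987 = -331.384°; wrapped into (−180°, 180°]: 28.616°.
θ = atan2( sin Δλ · cos φ₂ , cos φ₁ · sin φ₂ − sin φ₁ · cos φ₂ · cos Δλ )
  = atan2(0.17426, 0.39329) = 23.898° → normalised to [0°, 360°): 23.898°.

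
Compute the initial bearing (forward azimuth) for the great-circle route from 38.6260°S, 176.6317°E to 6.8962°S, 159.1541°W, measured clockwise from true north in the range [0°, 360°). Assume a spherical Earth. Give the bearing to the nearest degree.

41°

Δλ = -159.1541 − 176.6317 = -335.7858°; wrapped into (−180°, 180°]: 24.2142°.
θ = atan2( sin Δλ · cos φ₂ , cos φ₁ · sin φ₂ − sin φ₁ · cos φ₂ · cos Δλ )
  = atan2(0.40718, 0.47139) = 40.820° → normalised to [0°, 360°): 40.820°.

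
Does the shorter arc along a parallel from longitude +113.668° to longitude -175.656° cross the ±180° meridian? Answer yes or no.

Yes

Naïve |-175.656 − 113.668| = 289.324° > 180°, so the shorter arc goes the other way round — across 180°.
Signed shortest Δλ = ((-175.656 − 113.668 + 180) mod 360) − 180 = 70.676°.
Going east by 70.676° from +113.668° passes through 180° before reaching -175.656°.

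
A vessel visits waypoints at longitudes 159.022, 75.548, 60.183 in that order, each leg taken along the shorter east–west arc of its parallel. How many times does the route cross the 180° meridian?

0

Leg 1: +159.022° → +75.548°, shortest Δλ = -83.474° (west) — does not cross 180°.
Leg 2: +75.548° → +60.183°, shortest Δλ = -15.365° (west) — does not cross 180°.
Total crossings: 0.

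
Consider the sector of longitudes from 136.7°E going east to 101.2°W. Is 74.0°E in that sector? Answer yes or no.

No

Band width going east from +136.7° to -101.2°: ((-101.2 − 136.7) mod 360) = 122.1°.
Offset of +74.0° east of the west edge: ((74.0 − 136.7) mod 360) = 297.3°.
297.3° > 122.1° ⇒ outside.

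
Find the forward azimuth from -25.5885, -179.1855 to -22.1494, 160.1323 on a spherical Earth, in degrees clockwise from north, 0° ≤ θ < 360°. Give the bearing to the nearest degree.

Δλ = 160.1323 − -179.1855 = 339.3178°; wrapped into (−180°, 180°]: -20.6822°.
θ = atan2( sin Δλ · cos φ₂ , cos φ₁ · sin φ₂ − sin φ₁ · cos φ₂ · cos Δλ )
  = atan2(-0.32712, 0.03421) = -84.030° → normalised to [0°, 360°): 275.970°.

276°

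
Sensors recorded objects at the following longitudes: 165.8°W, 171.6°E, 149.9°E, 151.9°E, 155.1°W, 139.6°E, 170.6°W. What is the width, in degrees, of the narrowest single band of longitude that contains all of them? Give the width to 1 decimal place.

65.3°

Sort the longitudes: -170.6°, -165.8°, -155.1°, +139.6°, +149.9°, +151.9°, +171.6°.
Eastward gaps between consecutive values (wrapping around): 4.8°, 10.7°, 294.7°, 10.3°, 2.0°, 19.7°, 17.8°.
Largest gap = 294.7° ⇒ minimal covering band is its complement: 360° − 294.7° = 65.3°.
Band runs from +139.6° eastward to -155.1°, crossing the antimeridian.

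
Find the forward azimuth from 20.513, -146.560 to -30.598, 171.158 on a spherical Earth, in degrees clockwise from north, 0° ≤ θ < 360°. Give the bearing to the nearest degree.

220°

Δλ = 171.158 − -146.560 = 317.718°; wrapped into (−180°, 180°]: -42.282°.
θ = atan2( sin Δλ · cos φ₂ , cos φ₁ · sin φ₂ − sin φ₁ · cos φ₂ · cos Δλ )
  = atan2(-0.57910, -0.69989) = -140.395° → normalised to [0°, 360°): 219.605°.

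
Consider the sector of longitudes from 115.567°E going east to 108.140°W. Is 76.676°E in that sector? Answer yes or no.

No

Band width going east from +115.567° to -108.140°: ((-108.140 − 115.567) mod 360) = 136.293°.
Offset of +76.676° east of the west edge: ((76.676 − 115.567) mod 360) = 321.109°.
321.109° > 136.293° ⇒ outside.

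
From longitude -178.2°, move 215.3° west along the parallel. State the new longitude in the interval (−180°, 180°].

-33.5°

Start at -178.2°; shift −215.3° → -393.5°.
-393.5° lies outside (−180°, 180°]; add 360° → -33.5°.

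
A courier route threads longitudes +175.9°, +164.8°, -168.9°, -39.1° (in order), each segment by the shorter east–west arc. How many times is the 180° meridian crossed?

Leg 1: +175.9° → +164.8°, shortest Δλ = -11.1° (west) — does not cross 180°.
Leg 2: +164.8° → -168.9°, shortest Δλ = 26.3° (east) — crosses 180°.
Leg 3: -168.9° → -39.1°, shortest Δλ = 129.8° (east) — does not cross 180°.
Total crossings: 1.

1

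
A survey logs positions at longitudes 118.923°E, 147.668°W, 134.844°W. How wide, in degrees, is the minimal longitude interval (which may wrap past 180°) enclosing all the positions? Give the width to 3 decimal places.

106.233°

Sort the longitudes: -147.668°, -134.844°, +118.923°.
Eastward gaps between consecutive values (wrapping around): 12.824°, 253.767°, 93.409°.
Largest gap = 253.767° ⇒ minimal covering band is its complement: 360° − 253.767° = 106.233°.
Band runs from +118.923° eastward to -134.844°, crossing the antimeridian.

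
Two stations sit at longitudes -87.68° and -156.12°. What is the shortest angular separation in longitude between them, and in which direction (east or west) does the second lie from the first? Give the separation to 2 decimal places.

68.44° west

Raw difference: -156.12 − -87.68 = -68.44°.
Normalise into (−180°, 180°]: -68.44° stays -68.44°.
Negative ⇒ the second point lies to the west; separation 68.44°.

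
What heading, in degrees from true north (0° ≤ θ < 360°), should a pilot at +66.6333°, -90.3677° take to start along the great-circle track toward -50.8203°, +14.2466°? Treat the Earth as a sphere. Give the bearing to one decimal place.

Δλ = 14.2466 − -90.3677 = 104.6143°.
θ = atan2( sin Δλ · cos φ₂ , cos φ₁ · sin φ₂ − sin φ₁ · cos φ₂ · cos Δλ )
  = atan2(0.61132, -0.16112) = 104.765° → normalised to [0°, 360°): 104.765°.

104.8°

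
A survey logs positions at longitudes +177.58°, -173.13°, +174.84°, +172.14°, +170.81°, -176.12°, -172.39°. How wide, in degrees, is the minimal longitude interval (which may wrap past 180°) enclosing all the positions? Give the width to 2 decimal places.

16.80°

Sort the longitudes: -176.12°, -173.13°, -172.39°, +170.81°, +172.14°, +174.84°, +177.58°.
Eastward gaps between consecutive values (wrapping around): 2.99°, 0.74°, 343.20°, 1.33°, 2.70°, 2.74°, 6.30°.
Largest gap = 343.20° ⇒ minimal covering band is its complement: 360° − 343.20° = 16.80°.
Band runs from +170.81° eastward to -172.39°, crossing the antimeridian.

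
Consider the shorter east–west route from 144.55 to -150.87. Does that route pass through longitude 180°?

Naïve |-150.87 − 144.55| = 295.42° > 180°, so the shorter arc goes the other way round — across 180°.
Signed shortest Δλ = ((-150.87 − 144.55 + 180) mod 360) − 180 = 64.58°.
Going east by 64.58° from +144.55° passes through 180° before reaching -150.87°.

Yes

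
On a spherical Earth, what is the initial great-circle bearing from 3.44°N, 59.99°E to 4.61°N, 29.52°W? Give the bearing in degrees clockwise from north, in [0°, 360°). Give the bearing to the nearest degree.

Δλ = -29.52 − 59.99 = -89.51°.
θ = atan2( sin Δλ · cos φ₂ , cos φ₁ · sin φ₂ − sin φ₁ · cos φ₂ · cos Δλ )
  = atan2(-0.99673, 0.07972) = -85.427° → normalised to [0°, 360°): 274.573°.

275°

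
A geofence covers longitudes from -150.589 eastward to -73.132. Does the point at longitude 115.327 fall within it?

Band width going east from -150.589° to -73.132°: ((-73.132 − -150.589) mod 360) = 77.457°.
Offset of +115.327° east of the west edge: ((115.327 − -150.589) mod 360) = 265.916°.
265.916° > 77.457° ⇒ outside.

No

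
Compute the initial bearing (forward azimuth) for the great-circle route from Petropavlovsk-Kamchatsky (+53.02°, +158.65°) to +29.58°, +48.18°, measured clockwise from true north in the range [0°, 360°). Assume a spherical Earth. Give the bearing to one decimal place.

303.5°

Δλ = 48.18 − 158.65 = -110.47°.
θ = atan2( sin Δλ · cos φ₂ , cos φ₁ · sin φ₂ − sin φ₁ · cos φ₂ · cos Δλ )
  = atan2(-0.81475, 0.53990) = -56.469° → normalised to [0°, 360°): 303.531°.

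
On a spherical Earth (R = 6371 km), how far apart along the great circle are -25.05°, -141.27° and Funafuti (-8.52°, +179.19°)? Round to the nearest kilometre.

4569 km

Δλ = 179.19 − -141.27 = 320.46°; wrapped into (−180°, 180°]: -39.54°.
Δφ = -8.52 − -25.05 = 16.53°.
a = sin²(Δφ/2) + cos φ₁ · cos φ₂ · sin²(Δλ/2) = 0.123169.
c = 2·atan2(√a, √(1−a)) = 0.71718 rad → d = 6371·c ≈ 4569.16 km.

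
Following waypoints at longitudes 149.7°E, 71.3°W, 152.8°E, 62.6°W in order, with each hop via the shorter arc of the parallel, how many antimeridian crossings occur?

3

Leg 1: +149.7° → -71.3°, shortest Δλ = 139.0° (east) — crosses 180°.
Leg 2: -71.3° → +152.8°, shortest Δλ = -135.9° (west) — crosses 180°.
Leg 3: +152.8° → -62.6°, shortest Δλ = 144.6° (east) — crosses 180°.
Total crossings: 3.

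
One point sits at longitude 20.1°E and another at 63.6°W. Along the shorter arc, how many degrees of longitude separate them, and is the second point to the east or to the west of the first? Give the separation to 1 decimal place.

83.7° west

Raw difference: -63.6 − 20.1 = -83.7°.
Normalise into (−180°, 180°]: -83.7° stays -83.7°.
Negative ⇒ the second point lies to the west; separation 83.7°.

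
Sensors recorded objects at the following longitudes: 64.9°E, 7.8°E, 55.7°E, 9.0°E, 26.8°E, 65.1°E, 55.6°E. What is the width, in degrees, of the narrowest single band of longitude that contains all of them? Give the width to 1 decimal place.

57.3°

Sort the longitudes: +7.8°, +9.0°, +26.8°, +55.6°, +55.7°, +64.9°, +65.1°.
Eastward gaps between consecutive values (wrapping around): 1.2°, 17.8°, 28.8°, 0.1°, 9.2°, 0.2°, 302.7°.
Largest gap = 302.7° ⇒ minimal covering band is its complement: 360° − 302.7° = 57.3°.
Band runs from +7.8° eastward to +65.1°.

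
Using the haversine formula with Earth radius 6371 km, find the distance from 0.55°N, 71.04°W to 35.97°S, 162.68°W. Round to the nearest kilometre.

10191 km

Δλ = -162.68 − -71.04 = -91.64°.
Δφ = -35.97 − 0.55 = -36.52°.
a = sin²(Δφ/2) + cos φ₁ · cos φ₂ · sin²(Δλ/2) = 0.514400.
c = 2·atan2(√a, √(1−a)) = 1.59960 rad → d = 6371·c ≈ 10191.05 km.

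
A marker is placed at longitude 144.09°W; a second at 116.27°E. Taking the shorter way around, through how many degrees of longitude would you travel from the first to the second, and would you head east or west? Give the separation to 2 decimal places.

99.64° west

Raw difference: 116.27 − -144.09 = 260.36°.
Normalise into (−180°, 180°]: 260.36° − 360° = -99.64°.
Negative ⇒ the second point lies to the west; separation 99.64°.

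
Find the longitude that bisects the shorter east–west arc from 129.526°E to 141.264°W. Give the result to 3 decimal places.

Signed shortest Δλ from +129.526° to -141.264° is +89.210°.
Midpoint longitude = +129.526° + (+89.210°)/2 = +129.526° + 44.605° = +174.131°.
(The naïve average (+129.526 + -141.264)/2 = -5.869° is on the wrong side of the globe.)

174.131°E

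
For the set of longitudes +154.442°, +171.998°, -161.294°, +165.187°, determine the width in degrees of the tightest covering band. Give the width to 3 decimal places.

44.264°

Sort the longitudes: -161.294°, +154.442°, +165.187°, +171.998°.
Eastward gaps between consecutive values (wrapping around): 315.736°, 10.745°, 6.811°, 26.708°.
Largest gap = 315.736° ⇒ minimal covering band is its complement: 360° − 315.736° = 44.264°.
Band runs from +154.442° eastward to -161.294°, crossing the antimeridian.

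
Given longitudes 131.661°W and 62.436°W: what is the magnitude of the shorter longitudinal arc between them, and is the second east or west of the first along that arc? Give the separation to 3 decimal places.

Raw difference: -62.436 − -131.661 = 69.225°.
Normalise into (−180°, 180°]: 69.225° stays 69.225°.
Positive ⇒ the second point lies to the east; separation 69.225°.

69.225° east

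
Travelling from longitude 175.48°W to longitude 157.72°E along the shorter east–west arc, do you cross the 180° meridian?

Yes

Naïve |157.72 − -175.48| = 333.2° > 180°, so the shorter arc goes the other way round — across 180°.
Signed shortest Δλ = ((157.72 − -175.48 + 180) mod 360) − 180 = -26.8°.
Going west by 26.8° from -175.48° passes through 180° before reaching +157.72°.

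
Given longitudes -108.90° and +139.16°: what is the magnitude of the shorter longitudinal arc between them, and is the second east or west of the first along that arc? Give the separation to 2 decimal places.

Raw difference: 139.16 − -108.90 = 248.06°.
Normalise into (−180°, 180°]: 248.06° − 360° = -111.94°.
Negative ⇒ the second point lies to the west; separation 111.94°.

111.94° west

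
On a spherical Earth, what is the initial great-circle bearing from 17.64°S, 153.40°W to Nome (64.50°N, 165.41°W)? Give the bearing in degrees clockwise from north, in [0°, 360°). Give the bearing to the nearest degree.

Δλ = -165.41 − -153.40 = -12.01°.
θ = atan2( sin Δλ · cos φ₂ , cos φ₁ · sin φ₂ − sin φ₁ · cos φ₂ · cos Δλ )
  = atan2(-0.08958, 0.98775) = -5.182° → normalised to [0°, 360°): 354.818°.

355°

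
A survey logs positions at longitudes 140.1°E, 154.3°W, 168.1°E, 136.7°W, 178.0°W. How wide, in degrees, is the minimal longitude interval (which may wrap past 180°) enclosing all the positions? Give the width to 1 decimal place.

Sort the longitudes: -178.0°, -154.3°, -136.7°, +140.1°, +168.1°.
Eastward gaps between consecutive values (wrapping around): 23.7°, 17.6°, 276.8°, 28.0°, 13.9°.
Largest gap = 276.8° ⇒ minimal covering band is its complement: 360° − 276.8° = 83.2°.
Band runs from +140.1° eastward to -136.7°, crossing the antimeridian.

83.2°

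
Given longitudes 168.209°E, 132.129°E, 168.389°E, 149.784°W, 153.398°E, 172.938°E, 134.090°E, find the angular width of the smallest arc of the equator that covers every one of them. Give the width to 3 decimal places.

78.087°

Sort the longitudes: -149.784°, +132.129°, +134.090°, +153.398°, +168.209°, +168.389°, +172.938°.
Eastward gaps between consecutive values (wrapping around): 281.913°, 1.961°, 19.308°, 14.811°, 0.180°, 4.549°, 37.278°.
Largest gap = 281.913° ⇒ minimal covering band is its complement: 360° − 281.913° = 78.087°.
Band runs from +132.129° eastward to -149.784°, crossing the antimeridian.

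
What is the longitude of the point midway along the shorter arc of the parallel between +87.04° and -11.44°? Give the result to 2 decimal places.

+37.80°

Signed shortest Δλ from +87.04° to -11.44° is -98.48°.
Midpoint longitude = +87.04° + (-98.48°)/2 = +87.04° − 49.24° = +37.80°.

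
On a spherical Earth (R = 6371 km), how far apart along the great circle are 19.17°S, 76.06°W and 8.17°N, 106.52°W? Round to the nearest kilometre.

4515 km

Δλ = -106.52 − -76.06 = -30.46°.
Δφ = 8.17 − -19.17 = 27.34°.
a = sin²(Δφ/2) + cos φ₁ · cos φ₂ · sin²(Δλ/2) = 0.120372.
c = 2·atan2(√a, √(1−a)) = 0.70863 rad → d = 6371·c ≈ 4514.66 km.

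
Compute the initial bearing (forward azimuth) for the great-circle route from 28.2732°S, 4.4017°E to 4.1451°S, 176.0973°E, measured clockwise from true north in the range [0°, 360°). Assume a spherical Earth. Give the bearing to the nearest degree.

165°

Δλ = 176.0973 − 4.4017 = 171.6956°.
θ = atan2( sin Δλ · cos φ₂ , cos φ₁ · sin φ₂ − sin φ₁ · cos φ₂ · cos Δλ )
  = atan2(0.14405, -0.53114) = 164.826° → normalised to [0°, 360°): 164.826°.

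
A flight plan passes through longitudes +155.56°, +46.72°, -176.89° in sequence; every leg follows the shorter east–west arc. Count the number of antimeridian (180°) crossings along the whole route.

Leg 1: +155.56° → +46.72°, shortest Δλ = -108.84° (west) — does not cross 180°.
Leg 2: +46.72° → -176.89°, shortest Δλ = 136.39° (east) — crosses 180°.
Total crossings: 1.

1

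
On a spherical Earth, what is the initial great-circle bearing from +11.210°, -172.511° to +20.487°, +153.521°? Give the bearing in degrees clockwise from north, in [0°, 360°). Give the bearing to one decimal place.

290.2°

Δλ = 153.521 − -172.511 = 326.032°; wrapped into (−180°, 180°]: -33.968°.
θ = atan2( sin Δλ · cos φ₂ , cos φ₁ · sin φ₂ − sin φ₁ · cos φ₂ · cos Δλ )
  = atan2(-0.52339, 0.19228) = -69.828° → normalised to [0°, 360°): 290.172°.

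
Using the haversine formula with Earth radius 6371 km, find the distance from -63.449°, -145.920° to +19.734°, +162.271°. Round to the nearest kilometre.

10275 km

Δλ = 162.271 − -145.920 = 308.191°; wrapped into (−180°, 180°]: -51.809°.
Δφ = 19.734 − -63.449 = 83.183°.
a = sin²(Δφ/2) + cos φ₁ · cos φ₂ · sin²(Δλ/2) = 0.520953.
c = 2·atan2(√a, √(1−a)) = 1.61271 rad → d = 6371·c ≈ 10274.60 km.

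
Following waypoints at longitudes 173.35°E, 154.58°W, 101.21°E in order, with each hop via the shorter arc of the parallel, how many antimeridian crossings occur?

Leg 1: +173.35° → -154.58°, shortest Δλ = 32.07° (east) — crosses 180°.
Leg 2: -154.58° → +101.21°, shortest Δλ = -104.21° (west) — crosses 180°.
Total crossings: 2.

2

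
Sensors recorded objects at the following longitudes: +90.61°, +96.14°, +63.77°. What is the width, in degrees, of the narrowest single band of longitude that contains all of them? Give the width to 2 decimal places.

32.37°

Sort the longitudes: +63.77°, +90.61°, +96.14°.
Eastward gaps between consecutive values (wrapping around): 26.84°, 5.53°, 327.63°.
Largest gap = 327.63° ⇒ minimal covering band is its complement: 360° − 327.63° = 32.37°.
Band runs from +63.77° eastward to +96.14°.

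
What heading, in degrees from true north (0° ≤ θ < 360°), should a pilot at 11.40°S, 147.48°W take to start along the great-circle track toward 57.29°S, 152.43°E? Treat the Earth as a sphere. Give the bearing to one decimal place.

211.3°

Δλ = 152.43 − -147.48 = 299.91°; wrapped into (−180°, 180°]: -60.09°.
θ = atan2( sin Δλ · cos φ₂ , cos φ₁ · sin φ₂ − sin φ₁ · cos φ₂ · cos Δλ )
  = atan2(-0.46841, -0.77156) = -148.738° → normalised to [0°, 360°): 211.262°.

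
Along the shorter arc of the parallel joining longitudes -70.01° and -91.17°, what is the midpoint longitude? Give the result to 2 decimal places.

-80.59°

Signed shortest Δλ from -70.01° to -91.17° is -21.16°.
Midpoint longitude = -70.01° + (-21.16°)/2 = -70.01° − 10.58° = -80.59°.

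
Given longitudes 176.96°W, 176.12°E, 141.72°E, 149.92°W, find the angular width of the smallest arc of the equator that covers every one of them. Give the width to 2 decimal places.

Sort the longitudes: -176.96°, -149.92°, +141.72°, +176.12°.
Eastward gaps between consecutive values (wrapping around): 27.04°, 291.64°, 34.40°, 6.92°.
Largest gap = 291.64° ⇒ minimal covering band is its complement: 360° − 291.64° = 68.36°.
Band runs from +141.72° eastward to -149.92°, crossing the antimeridian.

68.36°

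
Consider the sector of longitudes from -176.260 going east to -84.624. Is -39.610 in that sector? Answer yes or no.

No

Band width going east from -176.260° to -84.624°: ((-84.624 − -176.260) mod 360) = 91.636°.
Offset of -39.610° east of the west edge: ((-39.610 − -176.260) mod 360) = 136.650°.
136.650° > 91.636° ⇒ outside.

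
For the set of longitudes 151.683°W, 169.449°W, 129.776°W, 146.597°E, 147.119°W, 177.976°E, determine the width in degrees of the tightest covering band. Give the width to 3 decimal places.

Sort the longitudes: -169.449°, -151.683°, -147.119°, -129.776°, +146.597°, +177.976°.
Eastward gaps between consecutive values (wrapping around): 17.766°, 4.564°, 17.343°, 276.373°, 31.379°, 12.575°.
Largest gap = 276.373° ⇒ minimal covering band is its complement: 360° − 276.373° = 83.627°.
Band runs from +146.597° eastward to -129.776°, crossing the antimeridian.

83.627°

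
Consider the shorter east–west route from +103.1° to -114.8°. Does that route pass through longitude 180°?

Yes

Naïve |-114.8 − 103.1| = 217.9° > 180°, so the shorter arc goes the other way round — across 180°.
Signed shortest Δλ = ((-114.8 − 103.1 + 180) mod 360) − 180 = 142.1°.
Going east by 142.1° from +103.1° passes through 180° before reaching -114.8°.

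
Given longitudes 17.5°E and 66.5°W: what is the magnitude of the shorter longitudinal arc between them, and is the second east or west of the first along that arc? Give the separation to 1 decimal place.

84.0° west

Raw difference: -66.5 − 17.5 = -84.0°.
Normalise into (−180°, 180°]: -84.0° stays -84.0°.
Negative ⇒ the second point lies to the west; separation 84.0°.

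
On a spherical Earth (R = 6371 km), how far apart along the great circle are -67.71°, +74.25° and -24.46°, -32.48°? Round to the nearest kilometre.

8175 km

Δλ = -32.48 − 74.25 = -106.73°.
Δφ = -24.46 − -67.71 = 43.25°.
a = sin²(Δφ/2) + cos φ₁ · cos φ₂ · sin²(Δλ/2) = 0.358134.
c = 2·atan2(√a, √(1−a)) = 1.28311 rad → d = 6371·c ≈ 8174.71 km.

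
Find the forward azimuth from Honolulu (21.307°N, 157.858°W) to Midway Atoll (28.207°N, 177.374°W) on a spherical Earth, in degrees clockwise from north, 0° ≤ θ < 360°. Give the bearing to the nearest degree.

295°

Δλ = -177.374 − -157.858 = -19.516°.
θ = atan2( sin Δλ · cos φ₂ , cos φ₁ · sin φ₂ − sin φ₁ · cos φ₂ · cos Δλ )
  = atan2(-0.29440, 0.13853) = -64.800° → normalised to [0°, 360°): 295.200°.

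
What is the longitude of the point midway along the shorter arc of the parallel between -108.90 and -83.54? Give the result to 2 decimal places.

Signed shortest Δλ from -108.90° to -83.54° is +25.36°.
Midpoint longitude = -108.90° + (+25.36°)/2 = -108.90° + 12.68° = -96.22°.

-96.22°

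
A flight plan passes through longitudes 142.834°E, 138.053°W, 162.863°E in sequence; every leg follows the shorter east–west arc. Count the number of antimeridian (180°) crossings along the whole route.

2

Leg 1: +142.834° → -138.053°, shortest Δλ = 79.113° (east) — crosses 180°.
Leg 2: -138.053° → +162.863°, shortest Δλ = -59.084° (west) — crosses 180°.
Total crossings: 2.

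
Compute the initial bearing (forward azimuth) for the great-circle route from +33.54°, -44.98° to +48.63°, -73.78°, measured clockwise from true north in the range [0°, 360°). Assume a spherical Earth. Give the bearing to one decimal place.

Δλ = -73.78 − -44.98 = -28.80°.
θ = atan2( sin Δλ · cos φ₂ , cos φ₁ · sin φ₂ − sin φ₁ · cos φ₂ · cos Δλ )
  = atan2(-0.31840, 0.30551) = -46.184° → normalised to [0°, 360°): 313.816°.

313.8°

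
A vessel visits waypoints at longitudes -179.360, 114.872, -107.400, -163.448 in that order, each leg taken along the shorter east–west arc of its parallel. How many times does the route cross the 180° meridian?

Leg 1: -179.360° → +114.872°, shortest Δλ = -65.768° (west) — crosses 180°.
Leg 2: +114.872° → -107.400°, shortest Δλ = 137.728° (east) — crosses 180°.
Leg 3: -107.400° → -163.448°, shortest Δλ = -56.048° (west) — does not cross 180°.
Total crossings: 2.

2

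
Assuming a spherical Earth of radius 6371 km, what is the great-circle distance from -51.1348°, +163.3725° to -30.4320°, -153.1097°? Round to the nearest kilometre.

4239 km

Δλ = -153.1097 − 163.3725 = -316.4822°; wrapped into (−180°, 180°]: 43.5178°.
Δφ = -30.4320 − -51.1348 = 20.7028°.
a = sin²(Δφ/2) + cos φ₁ · cos φ₂ · sin²(Δλ/2) = 0.106636.
c = 2·atan2(√a, √(1−a)) = 0.66531 rad → d = 6371·c ≈ 4238.67 km.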